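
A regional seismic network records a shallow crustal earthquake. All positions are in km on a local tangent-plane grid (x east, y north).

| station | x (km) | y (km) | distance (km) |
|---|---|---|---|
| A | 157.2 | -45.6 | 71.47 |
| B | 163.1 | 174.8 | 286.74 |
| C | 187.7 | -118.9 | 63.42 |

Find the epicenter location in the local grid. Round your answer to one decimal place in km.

125.0 km east, -109.4 km north

Circle about each station: (x − 157.2)² + (y + 45.6)² = 71.47²; (x − 163.1)² + (y − 174.8)² = 286.74²; (x − 187.7)² + (y + 118.9)² = 63.42².
Subtracting the A equation from the B and C equations removes the quadratic terms:
11.8 x + 440.8 y = -46746.42
61.0 x − 146.6 y = 23663.16
Solving the 2×2 system: x ≈ 125.0, y ≈ -109.4 km.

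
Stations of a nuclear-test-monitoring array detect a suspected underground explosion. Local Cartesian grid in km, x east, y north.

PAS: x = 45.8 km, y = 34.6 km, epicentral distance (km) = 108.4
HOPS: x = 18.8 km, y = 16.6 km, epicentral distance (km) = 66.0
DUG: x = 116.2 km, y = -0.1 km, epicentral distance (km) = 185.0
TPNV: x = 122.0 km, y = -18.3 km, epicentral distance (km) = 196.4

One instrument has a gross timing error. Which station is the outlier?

HOPS

Solve using three stations at a time. Using PAS, DUG, TPNV (subtract circle equations pairwise → linear system) gives (x, y) ≈ (-61.1, 52.8).
Distances from that point to each station vs reported:
  PAS: calculated 108.4 vs reported 108.4 → residual 0.0 km
  HOPS: calculated 87.7 vs reported 66.0 → residual 21.7 km
  DUG: calculated 185.0 vs reported 185.0 → residual 0.0 km
  TPNV: calculated 196.4 vs reported 196.4 → residual 0.0 km
PAS, DUG, TPNV are mutually consistent (residuals ≈ 0); HOPS is off by 21.7 km.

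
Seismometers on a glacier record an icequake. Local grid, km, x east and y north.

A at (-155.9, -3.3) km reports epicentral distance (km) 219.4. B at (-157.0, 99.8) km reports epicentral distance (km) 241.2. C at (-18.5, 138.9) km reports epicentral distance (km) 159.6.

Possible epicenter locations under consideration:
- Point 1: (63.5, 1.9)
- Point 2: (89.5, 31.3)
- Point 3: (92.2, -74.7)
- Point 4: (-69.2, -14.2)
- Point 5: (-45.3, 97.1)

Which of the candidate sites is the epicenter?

For each candidate, compare |candidate − station| to the reported distance:
Point 1: residuals A 0.1, B 0.1, C 0.1 → max 0.1 km
Point 2: residuals A 28.4, B 14.6, C 7.1 → max 28.4 km
Point 3: residuals A 38.8, B 63.0, C 81.0 → max 81.0 km
Point 4: residuals A 132.0, B 97.3, C 1.7 → max 132.0 km
Point 5: residuals A 70.0, B 129.5, C 109.9 → max 129.5 km
Only Point 1 has all residuals ≈ 0.

Point 1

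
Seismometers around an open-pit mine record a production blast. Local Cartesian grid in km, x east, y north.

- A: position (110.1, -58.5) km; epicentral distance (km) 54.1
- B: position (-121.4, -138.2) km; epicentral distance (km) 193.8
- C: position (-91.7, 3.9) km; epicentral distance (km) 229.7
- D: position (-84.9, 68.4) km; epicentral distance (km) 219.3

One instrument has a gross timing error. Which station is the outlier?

C

Solve using three stations at a time. Using A, B, D (subtract circle equations pairwise → linear system) gives (x, y) ≈ (66.4, -90.3).
Distances from that point to each station vs reported:
  A: calculated 54.1 vs reported 54.1 → residual 0.0 km
  B: calculated 193.8 vs reported 193.8 → residual 0.0 km
  C: calculated 184.1 vs reported 229.7 → residual 45.6 km
  D: calculated 219.3 vs reported 219.3 → residual 0.0 km
A, B, D are mutually consistent (residuals ≈ 0); C is off by 45.6 km.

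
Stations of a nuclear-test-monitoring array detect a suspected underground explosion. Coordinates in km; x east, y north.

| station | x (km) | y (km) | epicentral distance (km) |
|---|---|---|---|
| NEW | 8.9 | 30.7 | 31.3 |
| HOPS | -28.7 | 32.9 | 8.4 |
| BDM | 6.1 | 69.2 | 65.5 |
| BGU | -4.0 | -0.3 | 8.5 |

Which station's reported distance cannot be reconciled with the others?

Solve using three stations at a time. Using NEW, BDM, BGU (subtract circle equations pairwise → linear system) gives (x, y) ≈ (-9.9, 5.7).
Distances from that point to each station vs reported:
  NEW: calculated 31.3 vs reported 31.3 → residual 0.0 km
  HOPS: calculated 33.1 vs reported 8.4 → residual 24.7 km
  BDM: calculated 65.5 vs reported 65.5 → residual 0.0 km
  BGU: calculated 8.4 vs reported 8.5 → residual 0.1 km
NEW, BDM, BGU are mutually consistent (residuals ≈ 0); HOPS is off by 24.7 km.

HOPS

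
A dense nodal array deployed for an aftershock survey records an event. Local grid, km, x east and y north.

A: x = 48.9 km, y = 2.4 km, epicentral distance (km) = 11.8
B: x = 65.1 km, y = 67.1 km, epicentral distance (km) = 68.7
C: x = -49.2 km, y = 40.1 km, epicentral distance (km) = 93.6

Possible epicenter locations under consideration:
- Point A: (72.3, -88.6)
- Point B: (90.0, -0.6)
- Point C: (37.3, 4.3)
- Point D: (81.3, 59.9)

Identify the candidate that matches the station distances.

Point C

For each candidate, compare |candidate − station| to the reported distance:
Point A: residuals A 82.2, B 87.2, C 83.4 → max 87.2 km
Point B: residuals A 29.4, B 3.4, C 51.4 → max 51.4 km
Point C: residuals A 0.0, B 0.0, C 0.0 → max 0.0 km
Point D: residuals A 54.2, B 51.0, C 38.4 → max 54.2 km
Only Point C has all residuals ≈ 0.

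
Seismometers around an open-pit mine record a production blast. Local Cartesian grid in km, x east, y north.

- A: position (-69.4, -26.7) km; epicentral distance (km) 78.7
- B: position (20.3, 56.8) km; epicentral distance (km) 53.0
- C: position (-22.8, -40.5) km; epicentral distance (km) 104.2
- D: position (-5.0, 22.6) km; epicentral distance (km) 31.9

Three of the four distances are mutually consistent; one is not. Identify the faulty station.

C

Solve using three stations at a time. Using A, B, D (subtract circle equations pairwise → linear system) gives (x, y) ≈ (-30.6, 41.8).
Distances from that point to each station vs reported:
  A: calculated 78.7 vs reported 78.7 → residual 0.0 km
  B: calculated 53.0 vs reported 53.0 → residual 0.0 km
  C: calculated 82.6 vs reported 104.2 → residual 21.6 km
  D: calculated 32.0 vs reported 31.9 → residual 0.1 km
A, B, D are mutually consistent (residuals ≈ 0); C is off by 21.6 km.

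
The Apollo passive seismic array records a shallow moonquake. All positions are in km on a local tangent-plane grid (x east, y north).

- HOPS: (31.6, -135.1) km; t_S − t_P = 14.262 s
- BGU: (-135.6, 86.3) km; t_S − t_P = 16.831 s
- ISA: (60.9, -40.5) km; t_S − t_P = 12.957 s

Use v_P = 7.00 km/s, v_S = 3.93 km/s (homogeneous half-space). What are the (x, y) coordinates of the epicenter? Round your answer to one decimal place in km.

x ≈ -55.2 km, y ≈ -41.3 km

Distance from S−P lag: d = Δt · v_P v_S / (v_P − v_S) = Δt · (7.00·3.93)/(7.00−3.93) ≈ 8.9609·Δt.
So d_HOPS = 127.80, d_BGU = 150.82, d_ISA = 116.11 km.
Circle about each station: (x − 31.6)² + (y + 135.1)² = 127.80²; (x + 135.6)² + (y − 86.3)² = 150.82²; (x − 60.9)² + (y + 40.5)² = 116.11².
Subtracting pairs of circle equations eliminates x²+y² and gives linear equations (the radical axes):
-334.4 x + 442.8 y = 170.65
58.6 x + 189.2 y = -11050.20
Solving the 2×2 system: x ≈ -55.2, y ≈ -41.3 km.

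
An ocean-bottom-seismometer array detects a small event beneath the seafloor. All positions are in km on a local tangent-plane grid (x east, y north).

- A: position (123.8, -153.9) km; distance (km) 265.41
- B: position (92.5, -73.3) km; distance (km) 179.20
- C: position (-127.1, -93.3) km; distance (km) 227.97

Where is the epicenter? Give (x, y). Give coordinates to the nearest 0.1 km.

x ≈ 12.4 km, y ≈ 87.0 km

Circle about each station: (x − 123.8)² + (y + 153.9)² = 265.41²; (x − 92.5)² + (y + 73.3)² = 179.20²; (x + 127.1)² + (y + 93.3)² = 227.97².
Subtracting the A equation from the B and C equations removes the quadratic terms:
-62.6 x + 161.2 y = 13247.32
-501.8 x + 121.2 y = 4319.80
Solving the 2×2 system: x ≈ 12.4, y ≈ 87.0 km.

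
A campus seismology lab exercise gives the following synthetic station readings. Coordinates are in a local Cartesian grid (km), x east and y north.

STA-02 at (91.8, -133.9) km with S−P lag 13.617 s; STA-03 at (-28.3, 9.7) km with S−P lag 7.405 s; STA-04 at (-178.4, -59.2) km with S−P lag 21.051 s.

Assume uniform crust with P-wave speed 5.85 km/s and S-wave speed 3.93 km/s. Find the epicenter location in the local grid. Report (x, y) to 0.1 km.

Distance from S−P lag: d = Δt · v_P v_S / (v_P − v_S) = Δt · (5.85·3.93)/(5.85−3.93) ≈ 11.9742·Δt.
So d_STA-02 = 163.05, d_STA-03 = 88.67, d_STA-04 = 252.07 km.
Circle about each station: (x − 91.8)² + (y + 133.9)² = 163.05²; (x + 28.3)² + (y − 9.7)² = 88.67²; (x + 178.4)² + (y + 59.2)² = 252.07².
Subtracting pairs of circle equations eliminates x²+y² and gives linear equations (the radical axes):
-240.2 x + 287.2 y = -6738.54
-540.4 x + 149.4 y = -27979.23
Solving the 2×2 system: x ≈ 58.9, y ≈ 25.8 km.
Check against STA-02 (with the unrounded x, y): √((x − 91.8)²+(y + 133.9)²) = 163.06 ≈ 163.05 km. ✓

(58.9, 25.8)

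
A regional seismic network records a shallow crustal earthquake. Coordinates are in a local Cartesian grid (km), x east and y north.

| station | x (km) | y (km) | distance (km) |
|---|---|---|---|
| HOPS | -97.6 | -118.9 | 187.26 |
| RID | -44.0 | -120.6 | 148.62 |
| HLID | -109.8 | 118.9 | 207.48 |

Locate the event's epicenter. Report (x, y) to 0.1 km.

Circle about each station: (x + 97.6)² + (y + 118.9)² = 187.26²; (x + 44.0)² + (y + 120.6)² = 148.62²; (x + 109.8)² + (y − 118.9)² = 207.48².
Subtracting the HOPS equation from the RID and HLID equations removes the quadratic terms:
107.2 x − 3.4 y = 5795.79
-24.4 x + 475.6 y = -5451.36
Solving the 2×2 system: x ≈ 53.8, y ≈ -8.7 km.

(53.8, -8.7)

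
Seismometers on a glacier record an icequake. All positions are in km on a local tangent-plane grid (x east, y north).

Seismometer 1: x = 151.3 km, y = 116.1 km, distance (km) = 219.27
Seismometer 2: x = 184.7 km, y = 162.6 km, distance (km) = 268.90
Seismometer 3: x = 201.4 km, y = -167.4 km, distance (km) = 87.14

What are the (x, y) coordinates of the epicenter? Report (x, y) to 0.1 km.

Circle about each station: (x − 151.3)² + (y − 116.1)² = 219.27²; (x − 184.7)² + (y − 162.6)² = 268.90²; (x − 201.4)² + (y + 167.4)² = 87.14².
Subtracting pairs of circle equations eliminates x²+y² and gives linear equations (the radical axes):
66.8 x + 93.0 y = -45.93
100.2 x − 567.0 y = 72699.77
Solving the 2×2 system: x ≈ 142.7, y ≈ -103.0 km.

x ≈ 142.7 km, y ≈ -103.0 km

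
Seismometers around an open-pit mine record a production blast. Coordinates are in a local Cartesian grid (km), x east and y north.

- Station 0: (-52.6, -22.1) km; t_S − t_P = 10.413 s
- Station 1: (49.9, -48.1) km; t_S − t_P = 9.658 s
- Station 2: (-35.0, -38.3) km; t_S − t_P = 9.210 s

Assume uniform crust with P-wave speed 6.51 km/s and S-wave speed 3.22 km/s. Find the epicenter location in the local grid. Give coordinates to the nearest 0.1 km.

(10.3, -1.0)

Distance from S−P lag: d = Δt · v_P v_S / (v_P − v_S) = Δt · (6.51·3.22)/(6.51−3.22) ≈ 6.3715·Δt.
So d_Station 0 = 66.35, d_Station 1 = 61.54, d_Station 2 = 58.68 km.
Circle about each station: (x + 52.6)² + (y + 22.1)² = 66.35²; (x − 49.9)² + (y + 48.1)² = 61.54²; (x + 35.0)² + (y + 38.3)² = 58.68².
Subtracting the Station 0 equation from the Station 1 and Station 2 equations removes the quadratic terms:
205.0 x − 52.0 y = 2163.60
35.2 x − 32.4 y = 395.70
Solving the 2×2 system: x ≈ 10.3, y ≈ -1.0 km.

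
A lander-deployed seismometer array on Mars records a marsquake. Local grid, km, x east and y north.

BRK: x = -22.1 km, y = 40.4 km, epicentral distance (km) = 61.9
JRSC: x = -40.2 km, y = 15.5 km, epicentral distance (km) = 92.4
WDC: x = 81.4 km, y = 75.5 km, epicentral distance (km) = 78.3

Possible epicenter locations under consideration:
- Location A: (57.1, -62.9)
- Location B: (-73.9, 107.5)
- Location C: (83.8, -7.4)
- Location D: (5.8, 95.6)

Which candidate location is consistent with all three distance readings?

Location D

For each candidate, compare |candidate − station| to the reported distance:
Location A: residuals BRK 68.3, JRSC 32.6, WDC 62.2 → max 68.3 km
Location B: residuals BRK 22.9, JRSC 5.6, WDC 80.3 → max 80.3 km
Location C: residuals BRK 54.3, JRSC 33.7, WDC 4.6 → max 54.3 km
Location D: residuals BRK 0.0, JRSC 0.0, WDC 0.1 → max 0.1 km
Only Location D has all residuals ≈ 0.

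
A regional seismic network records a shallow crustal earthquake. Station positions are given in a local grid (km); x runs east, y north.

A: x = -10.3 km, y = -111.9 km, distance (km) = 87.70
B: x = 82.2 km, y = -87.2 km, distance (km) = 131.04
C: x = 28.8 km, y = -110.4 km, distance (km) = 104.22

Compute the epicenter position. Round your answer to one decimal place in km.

Circle about each station: (x + 10.3)² + (y + 111.9)² = 87.70²; (x − 82.2)² + (y + 87.2)² = 131.04²; (x − 28.8)² + (y + 110.4)² = 104.22².
Subtracting the A equation from the B and C equations removes the quadratic terms:
185.0 x + 49.4 y = -7747.21
78.2 x + 3.0 y = -2780.62
Solving the 2×2 system: x ≈ -34.5, y ≈ -27.6 km.

-34.5 km east, -27.6 km north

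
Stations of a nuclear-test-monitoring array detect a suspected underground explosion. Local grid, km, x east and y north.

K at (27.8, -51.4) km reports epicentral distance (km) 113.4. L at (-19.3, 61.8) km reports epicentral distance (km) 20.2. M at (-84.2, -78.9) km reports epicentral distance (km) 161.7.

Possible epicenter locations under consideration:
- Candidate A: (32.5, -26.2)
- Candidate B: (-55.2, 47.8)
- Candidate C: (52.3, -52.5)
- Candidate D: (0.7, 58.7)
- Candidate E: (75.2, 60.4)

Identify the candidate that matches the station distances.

Candidate D

For each candidate, compare |candidate − station| to the reported distance:
Candidate A: residuals K 87.8, L 81.9, M 33.7 → max 87.8 km
Candidate B: residuals K 15.9, L 18.3, M 31.7 → max 31.7 km
Candidate C: residuals K 88.9, L 114.7, M 22.7 → max 114.7 km
Candidate D: residuals K 0.0, L 0.0, M 0.0 → max 0.0 km
Candidate E: residuals K 8.0, L 74.3, M 50.0 → max 74.3 km
Only Candidate D has all residuals ≈ 0.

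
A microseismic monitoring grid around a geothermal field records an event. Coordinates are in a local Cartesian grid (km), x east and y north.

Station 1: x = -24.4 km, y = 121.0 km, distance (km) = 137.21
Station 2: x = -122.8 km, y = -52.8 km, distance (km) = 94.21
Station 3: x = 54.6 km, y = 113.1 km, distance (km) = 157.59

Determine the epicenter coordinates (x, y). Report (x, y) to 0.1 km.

Circle about each station: (x + 24.4)² + (y − 121.0)² = 137.21²; (x + 122.8)² + (y + 52.8)² = 94.21²; (x − 54.6)² + (y − 113.1)² = 157.59².
Subtracting pairs of circle equations eliminates x²+y² and gives linear equations (the radical axes):
-196.8 x − 347.6 y = 12582.38
158.0 x − 15.8 y = -5471.61
Solving the 2×2 system: x ≈ -36.2, y ≈ -15.7 km.

-36.2 km east, -15.7 km north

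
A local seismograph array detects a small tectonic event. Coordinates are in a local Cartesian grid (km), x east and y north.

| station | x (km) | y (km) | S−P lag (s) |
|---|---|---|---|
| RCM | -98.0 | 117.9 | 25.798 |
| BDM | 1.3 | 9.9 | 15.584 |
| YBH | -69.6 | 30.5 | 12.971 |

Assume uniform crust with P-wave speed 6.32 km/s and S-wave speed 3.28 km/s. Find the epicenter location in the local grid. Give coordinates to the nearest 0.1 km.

(-81.1, -57.2)

Distance from S−P lag: d = Δt · v_P v_S / (v_P − v_S) = Δt · (6.32·3.28)/(6.32−3.28) ≈ 6.8189·Δt.
So d_RCM = 175.92, d_BDM = 106.27, d_YBH = 88.45 km.
Circle about each station: (x + 98.0)² + (y − 117.9)² = 175.92²; (x − 1.3)² + (y − 9.9)² = 106.27²; (x + 69.6)² + (y − 30.5)² = 88.45².
Subtracting pairs of circle equations eliminates x²+y² and gives linear equations (the radical axes):
198.6 x − 216.0 y = -3750.18
56.8 x − 174.8 y = 5394.44
Solving the 2×2 system: x ≈ -81.1, y ≈ -57.2 km.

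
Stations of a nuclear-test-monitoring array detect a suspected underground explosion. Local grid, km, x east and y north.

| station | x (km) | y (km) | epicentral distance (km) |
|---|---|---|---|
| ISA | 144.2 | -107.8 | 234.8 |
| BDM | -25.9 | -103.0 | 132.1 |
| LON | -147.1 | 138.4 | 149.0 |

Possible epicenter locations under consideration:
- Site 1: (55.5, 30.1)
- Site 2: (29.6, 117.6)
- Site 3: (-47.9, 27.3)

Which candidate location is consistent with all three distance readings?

For each candidate, compare |candidate − station| to the reported distance:
Site 1: residuals ISA 70.8, BDM 23.9, LON 80.7 → max 80.7 km
Site 2: residuals ISA 18.1, BDM 95.4, LON 28.9 → max 95.4 km
Site 3: residuals ISA 0.0, BDM 0.0, LON 0.1 → max 0.1 km
Only Site 3 has all residuals ≈ 0.

Site 3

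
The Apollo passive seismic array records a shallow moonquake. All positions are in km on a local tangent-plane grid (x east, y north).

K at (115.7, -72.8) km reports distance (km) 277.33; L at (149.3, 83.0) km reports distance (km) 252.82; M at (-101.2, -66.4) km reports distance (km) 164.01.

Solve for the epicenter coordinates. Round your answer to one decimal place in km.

(-103.1, 97.6)

Circle about each station: (x − 115.7)² + (y + 72.8)² = 277.33²; (x − 149.3)² + (y − 83.0)² = 252.82²; (x + 101.2)² + (y + 66.4)² = 164.01².
Subtracting pairs of circle equations eliminates x²+y² and gives linear equations (the radical axes):
67.2 x + 311.6 y = 23487.14
-433.8 x + 12.8 y = 45976.72
Solving the 2×2 system: x ≈ -103.1, y ≈ 97.6 km.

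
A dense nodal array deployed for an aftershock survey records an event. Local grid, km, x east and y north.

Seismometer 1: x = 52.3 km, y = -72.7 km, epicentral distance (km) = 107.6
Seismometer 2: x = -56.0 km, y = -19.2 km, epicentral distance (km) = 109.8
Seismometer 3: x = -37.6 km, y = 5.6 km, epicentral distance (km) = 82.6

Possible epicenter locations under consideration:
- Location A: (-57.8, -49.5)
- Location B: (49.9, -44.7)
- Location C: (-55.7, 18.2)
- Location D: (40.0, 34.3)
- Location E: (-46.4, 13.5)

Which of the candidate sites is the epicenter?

For each candidate, compare |candidate − station| to the reported distance:
Location A: residuals Seismometer 1 4.9, Seismometer 2 79.4, Seismometer 3 23.9 → max 79.4 km
Location B: residuals Seismometer 1 79.5, Seismometer 2 0.9, Seismometer 3 18.3 → max 79.5 km
Location C: residuals Seismometer 1 33.6, Seismometer 2 72.4, Seismometer 3 60.5 → max 72.4 km
Location D: residuals Seismometer 1 0.1, Seismometer 2 0.1, Seismometer 3 0.1 → max 0.1 km
Location E: residuals Seismometer 1 23.4, Seismometer 2 75.7, Seismometer 3 70.8 → max 75.7 km
Only Location D has all residuals ≈ 0.

Location D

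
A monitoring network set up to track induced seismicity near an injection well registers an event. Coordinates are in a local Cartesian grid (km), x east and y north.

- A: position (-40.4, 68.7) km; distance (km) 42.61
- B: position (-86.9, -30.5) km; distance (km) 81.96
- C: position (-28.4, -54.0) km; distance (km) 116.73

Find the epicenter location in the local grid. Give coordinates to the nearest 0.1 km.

x ≈ -79.2 km, y ≈ 51.1 km

Circle about each station: (x + 40.4)² + (y − 68.7)² = 42.61²; (x + 86.9)² + (y + 30.5)² = 81.96²; (x + 28.4)² + (y + 54.0)² = 116.73².
Subtracting the A equation from the B and C equations removes the quadratic terms:
-93.0 x − 198.4 y = -2771.82
24.0 x − 245.4 y = -14439.57
Solving the 2×2 system: x ≈ -79.2, y ≈ 51.1 km.
Check against A (with the unrounded x, y): √((x + 40.4)²+(y − 68.7)²) = 42.61 ≈ 42.61 km. ✓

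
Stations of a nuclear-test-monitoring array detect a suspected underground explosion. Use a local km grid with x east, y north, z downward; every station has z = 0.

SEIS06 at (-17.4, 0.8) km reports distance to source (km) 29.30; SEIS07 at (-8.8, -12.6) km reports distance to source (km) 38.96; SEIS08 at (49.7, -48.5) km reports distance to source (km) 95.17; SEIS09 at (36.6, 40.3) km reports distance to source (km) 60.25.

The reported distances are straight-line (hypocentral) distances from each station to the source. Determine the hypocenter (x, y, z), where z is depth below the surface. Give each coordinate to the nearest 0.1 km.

Each station gives a sphere (x−x_i)² + (y−y_i)² + z² = d_i² (stations at z=0).
Subtracting the SEIS06 sphere from SEIS07 and SEIS08: z² cancels, leaving linear equations in x and y:
17.2 x − 26.8 y = -726.59
134.2 x − 98.6 y = -3679.90
Solving: x ≈ -14.195, y ≈ 18.001 km (keep extra digits for the depth step; rounded: -14.2, 18.0).
Then from the SEIS06 sphere: z² = 29.30² − (x + 17.4)² − (y − 0.8)² with x = -14.195, y = 18.001, so z ≈ 23.502 ≈ 23.5 km.

(-14.2, 18.0, 23.5)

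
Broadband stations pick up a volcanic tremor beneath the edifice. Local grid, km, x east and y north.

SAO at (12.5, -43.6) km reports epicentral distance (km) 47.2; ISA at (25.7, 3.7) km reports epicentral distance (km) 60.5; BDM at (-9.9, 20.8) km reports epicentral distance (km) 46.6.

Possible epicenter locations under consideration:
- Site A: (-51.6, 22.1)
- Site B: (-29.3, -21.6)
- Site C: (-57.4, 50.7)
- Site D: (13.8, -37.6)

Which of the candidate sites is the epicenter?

Site B

For each candidate, compare |candidate − station| to the reported distance:
Site A: residuals SAO 44.6, ISA 19.0, BDM 4.9 → max 44.6 km
Site B: residuals SAO 0.0, ISA 0.0, BDM 0.0 → max 0.0 km
Site C: residuals SAO 70.2, ISA 35.0, BDM 9.5 → max 70.2 km
Site D: residuals SAO 41.1, ISA 17.5, BDM 16.4 → max 41.1 km
Only Site B has all residuals ≈ 0.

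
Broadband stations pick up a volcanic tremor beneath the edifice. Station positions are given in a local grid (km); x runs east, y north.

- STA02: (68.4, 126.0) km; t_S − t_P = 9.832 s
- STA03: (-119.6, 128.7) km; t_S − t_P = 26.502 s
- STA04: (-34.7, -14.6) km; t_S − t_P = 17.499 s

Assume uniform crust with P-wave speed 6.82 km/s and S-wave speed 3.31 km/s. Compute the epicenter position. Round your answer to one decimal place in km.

(40.2, 69.4)

Distance from S−P lag: d = Δt · v_P v_S / (v_P − v_S) = Δt · (6.82·3.31)/(6.82−3.31) ≈ 6.4314·Δt.
So d_STA02 = 63.23, d_STA03 = 170.44, d_STA04 = 112.54 km.
Circle about each station: (x − 68.4)² + (y − 126.0)² = 63.23²; (x + 119.6)² + (y − 128.7)² = 170.44²; (x + 34.7)² + (y + 14.6)² = 112.54².
Subtracting pairs of circle equations eliminates x²+y² and gives linear equations (the radical axes):
-376.0 x + 5.4 y = -14738.47
-206.2 x − 281.2 y = -27804.53
Solving the 2×2 system: x ≈ 40.2, y ≈ 69.4 km.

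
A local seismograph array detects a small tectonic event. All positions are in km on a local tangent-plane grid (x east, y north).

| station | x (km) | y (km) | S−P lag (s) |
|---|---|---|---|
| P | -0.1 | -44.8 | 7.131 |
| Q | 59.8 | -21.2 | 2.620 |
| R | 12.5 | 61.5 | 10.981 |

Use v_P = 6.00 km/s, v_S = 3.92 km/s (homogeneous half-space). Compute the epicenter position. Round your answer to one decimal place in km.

Distance from S−P lag: d = Δt · v_P v_S / (v_P − v_S) = Δt · (6.00·3.92)/(6.00−3.92) ≈ 11.3077·Δt.
So d_P = 80.64, d_Q = 29.63, d_R = 124.17 km.
Circle about each station: (x + 0.1)² + (y + 44.8)² = 80.64²; (x − 59.8)² + (y + 21.2)² = 29.63²; (x − 12.5)² + (y − 61.5)² = 124.17².
Subtracting the P equation from the Q and R equations removes the quadratic terms:
119.8 x + 47.2 y = 7643.30
25.2 x + 212.6 y = -6983.93
Solving the 2×2 system: x ≈ 80.5, y ≈ -42.4 km.
Check against P (with the unrounded x, y): √((x + 0.1)²+(y + 44.8)²) = 80.64 ≈ 80.64 km. ✓

80.5 km east, -42.4 km north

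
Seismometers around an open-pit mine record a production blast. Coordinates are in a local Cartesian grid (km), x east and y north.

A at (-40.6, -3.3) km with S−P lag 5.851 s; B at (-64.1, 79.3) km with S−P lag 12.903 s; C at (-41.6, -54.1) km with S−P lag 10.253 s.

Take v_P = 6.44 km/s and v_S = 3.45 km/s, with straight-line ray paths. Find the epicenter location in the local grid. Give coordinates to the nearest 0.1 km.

x ≈ 1.1 km, y ≈ 9.0 km

Distance from S−P lag: d = Δt · v_P v_S / (v_P − v_S) = Δt · (6.44·3.45)/(6.44−3.45) ≈ 7.4308·Δt.
So d_A = 43.48, d_B = 95.88, d_C = 76.19 km.
Circle about each station: (x + 40.6)² + (y + 3.3)² = 43.48²; (x + 64.1)² + (y − 79.3)² = 95.88²; (x + 41.6)² + (y + 54.1)² = 76.19².
Subtracting pairs of circle equations eliminates x²+y² and gives linear equations (the radical axes):
-47.0 x + 165.2 y = 1435.59
-2.0 x − 101.6 y = -916.29
Solving the 2×2 system: x ≈ 1.1, y ≈ 9.0 km.
Check against A (with the unrounded x, y): √((x + 40.6)²+(y + 3.3)²) = 43.46 ≈ 43.48 km. ✓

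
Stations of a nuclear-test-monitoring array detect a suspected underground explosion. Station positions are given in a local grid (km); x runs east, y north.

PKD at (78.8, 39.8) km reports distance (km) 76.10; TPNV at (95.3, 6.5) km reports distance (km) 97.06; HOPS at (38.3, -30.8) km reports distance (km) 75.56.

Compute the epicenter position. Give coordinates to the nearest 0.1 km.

Circle about each station: (x − 78.8)² + (y − 39.8)² = 76.10²; (x − 95.3)² + (y − 6.5)² = 97.06²; (x − 38.3)² + (y + 30.8)² = 75.56².
Subtracting the PKD equation from the TPNV and HOPS equations removes the quadratic terms:
33.0 x − 66.6 y = -2298.57
-81.0 x − 141.2 y = -5296.05
Solving the 2×2 system: x ≈ 2.8, y ≈ 35.9 km.
Check against PKD (with the unrounded x, y): √((x − 78.8)²+(y − 39.8)²) = 76.10 ≈ 76.10 km. ✓

x ≈ 2.8 km, y ≈ 35.9 km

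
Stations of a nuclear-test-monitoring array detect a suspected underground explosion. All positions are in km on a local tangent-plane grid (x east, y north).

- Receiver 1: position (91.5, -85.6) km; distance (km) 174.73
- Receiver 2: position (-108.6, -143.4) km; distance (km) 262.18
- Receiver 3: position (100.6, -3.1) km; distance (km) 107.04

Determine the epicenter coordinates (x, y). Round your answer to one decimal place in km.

Circle about each station: (x − 91.5)² + (y + 85.6)² = 174.73²; (x + 108.6)² + (y + 143.4)² = 262.18²; (x − 100.6)² + (y + 3.1)² = 107.04².
Subtracting the Receiver 1 equation from the Receiver 2 and Receiver 3 equations removes the quadratic terms:
-400.2 x − 115.6 y = -21549.87
18.2 x + 165.0 y = 13503.37
Solving the 2×2 system: x ≈ 31.2, y ≈ 78.4 km.
Check against Receiver 1 (with the unrounded x, y): √((x − 91.5)²+(y + 85.6)²) = 174.73 ≈ 174.73 km. ✓

x ≈ 31.2 km, y ≈ 78.4 km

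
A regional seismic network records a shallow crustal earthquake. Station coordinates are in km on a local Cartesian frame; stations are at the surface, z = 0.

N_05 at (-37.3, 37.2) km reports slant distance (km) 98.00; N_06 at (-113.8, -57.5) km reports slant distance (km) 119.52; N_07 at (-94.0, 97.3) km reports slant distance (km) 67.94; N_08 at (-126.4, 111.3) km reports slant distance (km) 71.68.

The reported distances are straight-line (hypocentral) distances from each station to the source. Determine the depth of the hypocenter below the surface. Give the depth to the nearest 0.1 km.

z ≈ 42.6 km

Each station gives a sphere (x−x_i)² + (y−y_i)² + z² = d_i² (stations at z=0).
Subtracting the N_05 sphere from N_06 and N_07: z² cancels, leaving linear equations in x and y:
-153.0 x − 189.4 y = 8800.53
-113.4 x + 120.2 y = 20516.32
Solving: x ≈ -123.998, y ≈ 53.702 km (keep extra digits for the depth step; rounded: -124.0, 53.7).
Then from the N_05 sphere: z² = 98.00² − (x + 37.3)² − (y − 37.2)² with x = -123.998, y = 53.702, so z ≈ 42.604 ≈ 42.6 km.
Check against N_08 (with the unrounded solution): distance 71.68 ≈ 71.68 km. ✓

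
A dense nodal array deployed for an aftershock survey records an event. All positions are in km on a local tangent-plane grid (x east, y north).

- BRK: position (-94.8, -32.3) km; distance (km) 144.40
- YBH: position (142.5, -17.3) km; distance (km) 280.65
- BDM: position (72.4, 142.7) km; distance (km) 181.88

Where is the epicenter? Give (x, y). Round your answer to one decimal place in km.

-106.8 km east, 111.6 km north

Circle about each station: (x + 94.8)² + (y + 32.3)² = 144.40²; (x − 142.5)² + (y + 17.3)² = 280.65²; (x − 72.4)² + (y − 142.7)² = 181.88².
Subtracting pairs of circle equations eliminates x²+y² and gives linear equations (the radical axes):
474.6 x + 30.0 y = -47337.85
334.4 x + 350.0 y = 3345.75
Solving the 2×2 system: x ≈ -106.8, y ≈ 111.6 km.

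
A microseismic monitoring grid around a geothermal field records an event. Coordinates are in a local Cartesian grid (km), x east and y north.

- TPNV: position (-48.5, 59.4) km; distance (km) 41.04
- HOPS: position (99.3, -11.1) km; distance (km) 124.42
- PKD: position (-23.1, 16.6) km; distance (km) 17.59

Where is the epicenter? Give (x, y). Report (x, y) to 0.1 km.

-17.0 km east, 33.1 km north

Circle about each station: (x + 48.5)² + (y − 59.4)² = 41.04²; (x − 99.3)² + (y + 11.1)² = 124.42²; (x + 23.1)² + (y − 16.6)² = 17.59².
Subtracting the TPNV equation from the HOPS and PKD equations removes the quadratic terms:
295.6 x − 141.0 y = -9692.96
50.8 x − 85.6 y = -3696.57
Solving the 2×2 system: x ≈ -17.0, y ≈ 33.1 km.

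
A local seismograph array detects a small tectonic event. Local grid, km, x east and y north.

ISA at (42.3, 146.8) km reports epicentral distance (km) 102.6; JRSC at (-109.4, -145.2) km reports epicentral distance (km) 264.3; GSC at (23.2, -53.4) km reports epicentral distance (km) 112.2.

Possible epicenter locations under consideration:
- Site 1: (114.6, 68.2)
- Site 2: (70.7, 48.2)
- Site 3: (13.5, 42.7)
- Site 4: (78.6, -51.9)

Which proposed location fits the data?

For each candidate, compare |candidate − station| to the reported distance:
Site 1: residuals ISA 4.2, JRSC 45.1, GSC 39.9 → max 45.1 km
Site 2: residuals ISA 0.0, JRSC 0.0, GSC 0.0 → max 0.0 km
Site 3: residuals ISA 5.4, JRSC 39.8, GSC 15.6 → max 39.8 km
Site 4: residuals ISA 99.4, JRSC 54.4, GSC 56.8 → max 99.4 km
Only Site 2 has all residuals ≈ 0.

Site 2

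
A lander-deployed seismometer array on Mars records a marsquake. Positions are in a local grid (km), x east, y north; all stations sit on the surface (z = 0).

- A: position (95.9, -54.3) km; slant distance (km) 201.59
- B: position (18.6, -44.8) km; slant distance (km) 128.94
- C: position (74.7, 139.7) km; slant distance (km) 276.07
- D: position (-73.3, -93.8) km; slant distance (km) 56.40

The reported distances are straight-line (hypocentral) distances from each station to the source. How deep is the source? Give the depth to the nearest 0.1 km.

Each station gives a sphere (x−x_i)² + (y−y_i)² + z² = d_i² (stations at z=0).
Subtracting the A sphere from B and C: z² cancels, leaving linear equations in x and y:
-154.6 x + 19.0 y = 14220.70
-42.4 x + 388.0 y = -22625.24
Solving: x ≈ -100.500, y ≈ -69.295 km (keep extra digits for the depth step; rounded: -100.5, -69.3).
Then from the A sphere: z² = 201.59² − (x − 95.9)² − (y + 54.3)² with x = -100.500, y = -69.295, so z ≈ 42.904 ≈ 42.9 km.
Check against D (with the unrounded solution): distance 56.40 ≈ 56.40 km. ✓

42.9 km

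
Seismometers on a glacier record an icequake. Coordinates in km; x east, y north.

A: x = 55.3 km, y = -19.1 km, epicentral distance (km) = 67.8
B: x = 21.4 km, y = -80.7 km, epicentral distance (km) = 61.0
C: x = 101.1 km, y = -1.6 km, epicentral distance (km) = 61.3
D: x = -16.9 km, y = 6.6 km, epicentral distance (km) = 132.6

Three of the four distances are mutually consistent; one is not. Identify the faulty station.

C

Solve using three stations at a time. Using A, B, D (subtract circle equations pairwise → linear system) gives (x, y) ≈ (82.4, -81.3).
Distances from that point to each station vs reported:
  A: calculated 67.8 vs reported 67.8 → residual 0.0 km
  B: calculated 61.0 vs reported 61.0 → residual 0.0 km
  C: calculated 81.8 vs reported 61.3 → residual 20.5 km
  D: calculated 132.6 vs reported 132.6 → residual 0.0 km
A, B, D are mutually consistent (residuals ≈ 0); C is off by 20.5 km.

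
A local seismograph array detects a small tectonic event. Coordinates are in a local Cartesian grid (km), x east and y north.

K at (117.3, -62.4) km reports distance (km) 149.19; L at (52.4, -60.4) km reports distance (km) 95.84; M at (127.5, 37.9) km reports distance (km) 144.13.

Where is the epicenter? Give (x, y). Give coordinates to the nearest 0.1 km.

-13.7 km east, 9.0 km north

Circle about each station: (x − 117.3)² + (y + 62.4)² = 149.19²; (x − 52.4)² + (y + 60.4)² = 95.84²; (x − 127.5)² + (y − 37.9)² = 144.13².
Subtracting pairs of circle equations eliminates x²+y² and gives linear equations (the radical axes):
-129.8 x + 4.0 y = 1813.22
20.4 x + 200.6 y = 1523.81
Solving the 2×2 system: x ≈ -13.7, y ≈ 9.0 km.
Check against K (with the unrounded x, y): √((x − 117.3)²+(y + 62.4)²) = 149.18 ≈ 149.19 km. ✓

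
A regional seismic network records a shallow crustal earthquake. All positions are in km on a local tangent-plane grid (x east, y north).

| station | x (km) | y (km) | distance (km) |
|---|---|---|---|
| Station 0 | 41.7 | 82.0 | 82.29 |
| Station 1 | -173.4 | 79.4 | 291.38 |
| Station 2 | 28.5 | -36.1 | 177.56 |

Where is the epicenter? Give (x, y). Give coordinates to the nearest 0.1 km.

(115.3, 118.8)

Circle about each station: (x − 41.7)² + (y − 82.0)² = 82.29²; (x + 173.4)² + (y − 79.4)² = 291.38²; (x − 28.5)² + (y + 36.1)² = 177.56².
Subtracting the Station 0 equation from the Station 1 and Station 2 equations removes the quadratic terms:
-430.2 x − 5.2 y = -50221.63
-26.4 x − 236.2 y = -31103.34
Solving the 2×2 system: x ≈ 115.3, y ≈ 118.8 km.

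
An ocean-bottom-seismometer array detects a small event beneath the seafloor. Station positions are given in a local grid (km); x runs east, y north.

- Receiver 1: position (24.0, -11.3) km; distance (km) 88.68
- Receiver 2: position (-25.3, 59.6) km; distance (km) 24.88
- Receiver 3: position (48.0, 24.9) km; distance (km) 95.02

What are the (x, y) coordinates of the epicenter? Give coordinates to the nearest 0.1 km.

Circle about each station: (x − 24.0)² + (y + 11.3)² = 88.68²; (x + 25.3)² + (y − 59.6)² = 24.88²; (x − 48.0)² + (y − 24.9)² = 95.02².
Subtracting the Receiver 1 equation from the Receiver 2 and Receiver 3 equations removes the quadratic terms:
-98.6 x + 141.8 y = 10733.69
48.0 x + 72.4 y = 1055.66
Solving the 2×2 system: x ≈ -45.0, y ≈ 44.4 km.

(-45.0, 44.4)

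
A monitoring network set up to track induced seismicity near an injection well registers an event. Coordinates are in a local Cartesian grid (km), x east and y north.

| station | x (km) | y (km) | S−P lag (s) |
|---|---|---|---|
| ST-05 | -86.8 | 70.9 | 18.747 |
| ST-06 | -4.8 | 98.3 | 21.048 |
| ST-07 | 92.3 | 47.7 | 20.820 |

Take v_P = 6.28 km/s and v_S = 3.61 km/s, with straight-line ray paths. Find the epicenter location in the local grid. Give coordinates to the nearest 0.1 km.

-31.6 km east, -78.4 km north

Distance from S−P lag: d = Δt · v_P v_S / (v_P − v_S) = Δt · (6.28·3.61)/(6.28−3.61) ≈ 8.4909·Δt.
So d_ST-05 = 159.18, d_ST-06 = 178.72, d_ST-07 = 176.78 km.
Circle about each station: (x + 86.8)² + (y − 70.9)² = 159.18²; (x + 4.8)² + (y − 98.3)² = 178.72²; (x − 92.3)² + (y − 47.7)² = 176.78².
Subtracting the ST-05 equation from the ST-06 and ST-07 equations removes the quadratic terms:
164.0 x + 54.8 y = -9477.69
358.2 x − 46.4 y = -7679.37
Solving the 2×2 system: x ≈ -31.6, y ≈ -78.4 km.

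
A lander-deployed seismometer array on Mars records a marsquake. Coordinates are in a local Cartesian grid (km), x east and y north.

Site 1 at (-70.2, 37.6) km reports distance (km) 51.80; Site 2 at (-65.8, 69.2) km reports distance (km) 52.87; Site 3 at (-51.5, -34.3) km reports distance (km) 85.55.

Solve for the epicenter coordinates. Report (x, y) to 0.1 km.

-18.9 km east, 44.8 km north

Circle about each station: (x + 70.2)² + (y − 37.6)² = 51.80²; (x + 65.8)² + (y − 69.2)² = 52.87²; (x + 51.5)² + (y + 34.3)² = 85.55².
Subtracting pairs of circle equations eliminates x²+y² and gives linear equations (the radical axes):
8.8 x + 63.2 y = 2664.48
37.4 x − 143.8 y = -7148.62
Solving the 2×2 system: x ≈ -18.9, y ≈ 44.8 km.
Check against Site 1 (with the unrounded x, y): √((x + 70.2)²+(y − 37.6)²) = 51.79 ≈ 51.80 km. ✓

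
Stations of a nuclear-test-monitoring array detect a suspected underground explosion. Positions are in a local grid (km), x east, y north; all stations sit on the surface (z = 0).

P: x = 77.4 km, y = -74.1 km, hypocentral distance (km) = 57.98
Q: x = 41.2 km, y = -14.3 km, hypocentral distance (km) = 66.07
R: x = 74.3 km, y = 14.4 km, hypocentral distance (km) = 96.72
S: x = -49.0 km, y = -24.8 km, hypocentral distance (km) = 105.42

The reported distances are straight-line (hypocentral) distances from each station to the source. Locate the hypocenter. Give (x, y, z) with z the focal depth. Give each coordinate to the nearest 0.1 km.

(38.8, -65.0, 42.3)

Each station gives a sphere (x−x_i)² + (y−y_i)² + z² = d_i² (stations at z=0).
Subtracting the P sphere from Q and R: z² cancels, leaving linear equations in x and y:
-72.4 x + 119.6 y = -10583.20
-6.2 x + 177.0 y = -11746.80
Solving: x ≈ 38.789, y ≈ -65.007 km (keep extra digits for the depth step; rounded: 38.8, -65.0).
Then from the P sphere: z² = 57.98² − (x − 77.4)² − (y + 74.1)² with x = 38.789, y = -65.007, so z ≈ 42.287 ≈ 42.3 km.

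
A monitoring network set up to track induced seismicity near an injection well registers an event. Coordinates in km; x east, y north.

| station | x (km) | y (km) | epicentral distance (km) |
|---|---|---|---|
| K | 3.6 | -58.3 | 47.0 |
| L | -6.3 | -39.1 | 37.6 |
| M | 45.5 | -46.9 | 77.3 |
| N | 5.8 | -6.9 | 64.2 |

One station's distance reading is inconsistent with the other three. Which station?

M

Solve using three stations at a time. Using K, L, N (subtract circle equations pairwise → linear system) gives (x, y) ≈ (-42.5, -49.2).
Distances from that point to each station vs reported:
  K: calculated 47.0 vs reported 47.0 → residual 0.0 km
  L: calculated 37.5 vs reported 37.6 → residual 0.1 km
  M: calculated 88.0 vs reported 77.3 → residual 10.7 km
  N: calculated 64.2 vs reported 64.2 → residual 0.0 km
K, L, N are mutually consistent (residuals ≈ 0); M is off by 10.7 km.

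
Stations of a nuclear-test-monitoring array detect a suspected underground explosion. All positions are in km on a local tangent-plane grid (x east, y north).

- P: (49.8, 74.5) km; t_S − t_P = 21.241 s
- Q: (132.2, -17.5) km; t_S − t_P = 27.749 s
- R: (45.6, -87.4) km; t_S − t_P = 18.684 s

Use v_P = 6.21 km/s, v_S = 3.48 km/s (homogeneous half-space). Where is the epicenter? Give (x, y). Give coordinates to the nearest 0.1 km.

(-87.4, -22.7)

Distance from S−P lag: d = Δt · v_P v_S / (v_P − v_S) = Δt · (6.21·3.48)/(6.21−3.48) ≈ 7.9160·Δt.
So d_P = 168.14, d_Q = 219.66, d_R = 147.90 km.
Circle about each station: (x − 49.8)² + (y − 74.5)² = 168.14²; (x − 132.2)² + (y + 17.5)² = 219.66²; (x − 45.6)² + (y + 87.4)² = 147.90².
Subtracting the P equation from the Q and R equations removes the quadratic terms:
164.8 x − 184.0 y = -10226.66
-8.4 x − 323.8 y = 8084.48
Solving the 2×2 system: x ≈ -87.4, y ≈ -22.7 km.
Check against P (with the unrounded x, y): √((x − 49.8)²+(y − 74.5)²) = 168.14 ≈ 168.14 km. ✓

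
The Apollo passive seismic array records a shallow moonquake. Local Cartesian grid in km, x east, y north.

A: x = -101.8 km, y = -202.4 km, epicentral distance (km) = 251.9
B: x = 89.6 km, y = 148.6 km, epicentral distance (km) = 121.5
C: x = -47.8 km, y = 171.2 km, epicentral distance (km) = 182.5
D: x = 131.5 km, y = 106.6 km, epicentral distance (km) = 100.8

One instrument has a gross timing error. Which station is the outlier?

A

Solve using three stations at a time. Using B, C, D (subtract circle equations pairwise → linear system) gives (x, y) ≈ (66.9, 29.3).
Distances from that point to each station vs reported:
  A: calculated 286.6 vs reported 251.9 → residual 34.7 km
  B: calculated 121.5 vs reported 121.5 → residual 0.0 km
  C: calculated 182.5 vs reported 182.5 → residual 0.0 km
  D: calculated 100.8 vs reported 100.8 → residual 0.0 km
B, C, D are mutually consistent (residuals ≈ 0); A is off by 34.7 km.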